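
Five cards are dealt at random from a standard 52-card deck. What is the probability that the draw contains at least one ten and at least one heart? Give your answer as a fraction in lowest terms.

There are C(52,5) = 2598960 possible draws.
By inclusion-exclusion on the complements, draws missing all tens or all hearts: C(48,5) + C(39,5) − C(36,5) = 1712304 + 575757 − 376992 = 1911069.
So draws with at least one of each: 2598960 − 1911069 = 687891, probability 687891/2598960 = 229297/866320.

229297/866320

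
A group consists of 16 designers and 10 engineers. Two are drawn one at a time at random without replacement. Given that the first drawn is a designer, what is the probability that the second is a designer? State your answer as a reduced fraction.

3/5

After removing one designer, 25 remain: 15 designers and 10 engineers.
So the probability the next is a designer is 15/25 = 3/5.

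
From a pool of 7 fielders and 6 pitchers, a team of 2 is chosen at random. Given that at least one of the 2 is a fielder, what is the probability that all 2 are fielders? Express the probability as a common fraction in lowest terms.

Work in counts. Selections with at least one fielder: C(13,2) − C(6,2) = 78 − 15 = 63.
Of those, selections where all 2 are fielders: C(7,2) = 21.
Conditional probability = 21/63 = 1/3.

1/3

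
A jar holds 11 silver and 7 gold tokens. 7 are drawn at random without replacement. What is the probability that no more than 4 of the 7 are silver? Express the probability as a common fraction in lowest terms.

Total selections: C(18,7) = 31824.
Count the complement (more than 4 silver): C(11,5)·C(7,2) + C(11,6)·C(7,1) + C(11,7)·C(7,0) = 9702 + 3234 + 330 = 13266.
Probability = 1 − 13266/31824 = 18558/31824 = 1031/1768.

1031/1768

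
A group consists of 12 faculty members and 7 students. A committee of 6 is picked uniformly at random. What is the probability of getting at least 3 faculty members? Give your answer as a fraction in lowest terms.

There are C(19,6) = 27132 ways to choose the 6.
Count the complement (fewer than 3 faculty members): C(12,0)·C(7,6) + C(12,1)·C(7,5) + C(12,2)·C(7,4) = 7 + 252 + 2310 = 2569.
Probability = 1 − 2569/27132 = 24563/27132 = 3509/3876.

3509/3876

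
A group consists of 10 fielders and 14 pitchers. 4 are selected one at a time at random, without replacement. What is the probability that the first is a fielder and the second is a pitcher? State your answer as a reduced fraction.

35/138

Multiply the conditional probabilities at each draw: 10/24 · 14/23 = 140/552 = 35/138.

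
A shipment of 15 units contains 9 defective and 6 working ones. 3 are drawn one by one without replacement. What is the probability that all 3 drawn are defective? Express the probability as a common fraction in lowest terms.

Multiply the conditional probabilities at each draw: 9/15 · 8/14 · 7/13 = 504/2730 = 12/65.

12/65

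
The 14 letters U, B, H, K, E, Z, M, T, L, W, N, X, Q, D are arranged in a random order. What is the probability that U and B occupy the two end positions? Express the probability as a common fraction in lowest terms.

There are 14! = 87178291200 arrangements.
Place U and B at the ends in 2 ways, arrange the remaining 12 in 12! = 479001600 ways: 2·479001600 = 958003200.
Probability = 958003200/87178291200 = 1/91.

1/91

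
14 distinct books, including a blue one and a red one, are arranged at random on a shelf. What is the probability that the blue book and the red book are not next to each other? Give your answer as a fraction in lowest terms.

There are 14! = 87178291200 arrangements.
Arrangements with the blue book and the red book adjacent: 2·13! = 12454041600.
So not adjacent: 87178291200 − 12454041600 = 74724249600, probability 74724249600/87178291200 = 6/7.

6/7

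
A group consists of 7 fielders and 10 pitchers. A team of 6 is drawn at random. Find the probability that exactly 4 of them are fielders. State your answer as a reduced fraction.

There are C(17,6) = 12376 ways to choose 6 from 17.
Selections with exactly 4 fielders: choose 4 of the 7 fielders and 2 of the 10 pitchers, C(7,4)·C(10,2) = 35·45 = 1575.
Probability = 1575/12376 = 225/1768.

225/1768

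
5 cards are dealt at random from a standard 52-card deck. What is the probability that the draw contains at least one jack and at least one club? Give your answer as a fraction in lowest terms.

There are C(52,5) = 2598960 possible draws.
By inclusion-exclusion on the complements, draws missing all jacks or all clubs: C(48,5) + C(39,5) − C(36,5) = 1712304 + 575757 − 376992 = 1911069.
So draws with at least one of each: 2598960 − 1911069 = 687891, probability 687891/2598960 = 229297/866320.

229297/866320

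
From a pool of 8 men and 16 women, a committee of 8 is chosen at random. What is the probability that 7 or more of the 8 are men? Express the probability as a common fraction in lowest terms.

43/245157

Total selections: C(24,8) = 735471.
Favorable selections (7 or more men): C(8,7)·C(16,1) + C(8,8)·C(16,0) = 128 + 1 = 129.
Probability = 129/735471 = 43/245157.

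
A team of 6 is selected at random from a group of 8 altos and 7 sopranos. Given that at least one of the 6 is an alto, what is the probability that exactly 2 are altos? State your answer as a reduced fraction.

Work in counts. Selections with at least one alto: C(15,6) − C(7,6) = 5005 − 7 = 4998.
Of those, selections where exactly 2 are altos: C(8,2)·C(7,4) = 28·35 = 980.
Conditional probability = 980/4998 = 10/51.

10/51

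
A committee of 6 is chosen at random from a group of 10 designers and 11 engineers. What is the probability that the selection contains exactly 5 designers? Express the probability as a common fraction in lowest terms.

33/646

There are C(21,6) = 54264 ways to choose 6 from 21.
Selections with exactly 5 designers: choose 5 of the 10 designers and 1 of the 11 engineers, C(10,5)·C(11,1) = 252·11 = 2772.
Probability = 2772/54264 = 33/646.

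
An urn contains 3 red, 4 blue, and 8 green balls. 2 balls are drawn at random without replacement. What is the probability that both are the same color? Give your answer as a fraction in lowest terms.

There are C(15,2) = 105 ways to draw 2 balls.
All same color: C(3,2) + C(4,2) + C(8,2) = 3 + 6 + 28 = 37.
Probability = 37/105.

37/105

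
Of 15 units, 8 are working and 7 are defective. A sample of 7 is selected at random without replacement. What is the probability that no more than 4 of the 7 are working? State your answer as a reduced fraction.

337/429

Total selections: C(15,7) = 6435.
Count the complement (more than 4 working): C(8,5)·C(7,2) + C(8,6)·C(7,1) + C(8,7)·C(7,0) = 1176 + 196 + 8 = 1380.
Probability = 1 − 1380/6435 = 5055/6435 = 337/429.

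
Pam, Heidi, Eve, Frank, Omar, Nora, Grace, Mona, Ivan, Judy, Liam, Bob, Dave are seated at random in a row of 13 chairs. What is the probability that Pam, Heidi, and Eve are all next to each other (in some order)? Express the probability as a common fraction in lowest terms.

There are 13! = 6227020800 arrangements.
Treat the three as one block: 11! placements × 3! orders within the block = 39916800·6 = 239500800.
Probability = 239500800/6227020800 = 1/26.

1/26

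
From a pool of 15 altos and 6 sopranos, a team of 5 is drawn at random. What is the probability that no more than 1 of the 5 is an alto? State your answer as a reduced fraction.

11/969

There are C(21,5) = 20349 ways to choose the 5.
Favorable selections (no more than 1 alto): C(15,0)·C(6,5) + C(15,1)·C(6,4) = 6 + 225 = 231.
Probability = 231/20349 = 11/969.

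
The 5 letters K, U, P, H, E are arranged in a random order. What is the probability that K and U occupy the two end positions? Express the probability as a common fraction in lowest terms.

1/10

There are 5! = 120 arrangements.
Place K and U at the ends in 2 ways, arrange the remaining 3 in 3! = 6 ways: 2·6 = 12.
Probability = 12/120 = 1/10.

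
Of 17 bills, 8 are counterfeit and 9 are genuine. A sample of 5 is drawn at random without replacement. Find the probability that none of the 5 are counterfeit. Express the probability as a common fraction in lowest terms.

9/442

There are C(17,5) = 6188 possible selections.
Selections with no counterfeit (all genuine): C(9,5) = 126.
Probability = 126/6188 = 9/442.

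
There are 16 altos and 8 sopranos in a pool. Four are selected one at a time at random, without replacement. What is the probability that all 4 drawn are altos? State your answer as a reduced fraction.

Multiply the conditional probabilities at each draw: 16/24 · 15/23 · 14/22 · 13/21 = 43680/255024 = 130/759.

130/759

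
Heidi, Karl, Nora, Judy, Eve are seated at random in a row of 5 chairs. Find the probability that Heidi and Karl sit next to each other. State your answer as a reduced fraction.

2/5

There are 5! = 120 arrangements.
Treat Heidi and Karl as a block: 4! arrangements of the blocks × 2 orders within the block = 2·24 = 48.
Probability = 48/120 = 2/5.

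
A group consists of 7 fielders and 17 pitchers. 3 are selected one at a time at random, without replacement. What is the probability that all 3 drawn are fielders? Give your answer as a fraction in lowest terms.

Multiply the conditional probabilities at each draw: 7/24 · 6/23 · 5/22 = 210/12144 = 35/2024.

35/2024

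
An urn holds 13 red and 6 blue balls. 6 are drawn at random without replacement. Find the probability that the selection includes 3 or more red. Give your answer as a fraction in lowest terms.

There are C(19,6) = 27132 ways to choose the 6.
Count the complement (fewer than 3 red): C(13,0)·C(6,6) + C(13,1)·C(6,5) + C(13,2)·C(6,4) = 1 + 78 + 1170 = 1249.
Probability = 1 − 1249/27132 = 25883/27132.

25883/27132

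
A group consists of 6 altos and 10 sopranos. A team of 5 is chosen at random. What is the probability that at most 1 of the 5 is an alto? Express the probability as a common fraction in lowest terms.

Total selections: C(16,5) = 4368.
Favorable selections (at most 1 alto): C(6,0)·C(10,5) + C(6,1)·C(10,4) = 252 + 1260 = 1512.
Probability = 1512/4368 = 9/26.

9/26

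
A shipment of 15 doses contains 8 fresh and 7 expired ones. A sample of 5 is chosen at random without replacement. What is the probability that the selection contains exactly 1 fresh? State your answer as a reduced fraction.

There are C(15,5) = 3003 ways to choose 5 from 15.
Selections with exactly 1 fresh: choose 1 of the 8 fresh and 4 of the 7 expired, C(8,1)·C(7,4) = 8·35 = 280.
Probability = 280/3003 = 40/429.

40/429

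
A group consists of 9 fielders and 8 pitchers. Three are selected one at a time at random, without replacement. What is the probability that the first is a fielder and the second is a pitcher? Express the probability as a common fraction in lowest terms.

9/34

Multiply the conditional probabilities at each draw: 9/17 · 8/16 = 72/272 = 9/34.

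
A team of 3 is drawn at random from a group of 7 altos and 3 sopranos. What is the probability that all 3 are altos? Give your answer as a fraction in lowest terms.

7/24

There are C(10,3) = 120 possible selections.
Selections with all altos: C(7,3) = 35.
Probability = 35/120 = 7/24.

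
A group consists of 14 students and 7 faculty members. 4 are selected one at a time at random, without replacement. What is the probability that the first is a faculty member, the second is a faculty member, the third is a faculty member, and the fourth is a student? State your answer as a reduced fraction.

7/342

Multiply the conditional probabilities at each draw: 7/21 · 6/20 · 5/19 · 14/18 = 2940/143640 = 7/342.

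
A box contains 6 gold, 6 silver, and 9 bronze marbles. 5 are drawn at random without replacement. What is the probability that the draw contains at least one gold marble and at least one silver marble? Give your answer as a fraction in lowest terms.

There are C(21,5) = 20349 possible draws.
By inclusion-exclusion on the complements, draws missing all gold or all silver: C(15,5) + C(15,5) − C(9,5) = 3003 + 3003 − 126 = 5880.
So draws with at least one of each: 20349 − 5880 = 14469, probability 14469/20349 = 689/969.

689/969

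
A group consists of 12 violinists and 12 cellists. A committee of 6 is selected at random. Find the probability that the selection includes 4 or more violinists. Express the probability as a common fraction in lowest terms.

There are C(24,6) = 134596 ways to choose the 6.
Favorable selections (4 or more violinists): C(12,4)·C(12,2) + C(12,5)·C(12,1) + C(12,6)·C(12,0) = 32670 + 9504 + 924 = 43098.
Probability = 43098/134596 = 1959/6118.

1959/6118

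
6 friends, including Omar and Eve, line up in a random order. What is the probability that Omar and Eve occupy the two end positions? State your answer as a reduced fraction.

There are 6! = 720 arrangements.
Place Omar and Eve at the ends in 2 ways, arrange the remaining 4 in 4! = 24 ways: 2·24 = 48.
Probability = 48/720 = 1/15.

1/15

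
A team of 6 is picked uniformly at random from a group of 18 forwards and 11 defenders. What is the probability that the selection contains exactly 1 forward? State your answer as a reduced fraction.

There are C(29,6) = 475020 ways to choose 6 from 29.
Selections with exactly 1 forward: choose 1 of the 18 forwards and 5 of the 11 defenders, C(18,1)·C(11,5) = 18·462 = 8316.
Probability = 8316/475020 = 33/1885.

33/1885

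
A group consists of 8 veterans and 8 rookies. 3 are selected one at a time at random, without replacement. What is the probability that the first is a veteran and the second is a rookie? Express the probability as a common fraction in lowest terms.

Multiply the conditional probabilities at each draw: 8/16 · 8/15 = 64/240 = 4/15.

4/15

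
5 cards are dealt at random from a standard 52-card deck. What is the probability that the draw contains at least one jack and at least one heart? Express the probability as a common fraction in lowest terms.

229297/866320

There are C(52,5) = 2598960 possible draws.
By inclusion-exclusion on the complements, draws missing all jacks or all hearts: C(48,5) + C(39,5) − C(36,5) = 1712304 + 575757 − 376992 = 1911069.
So draws with at least one of each: 2598960 − 1911069 = 687891, probability 687891/2598960 = 229297/866320.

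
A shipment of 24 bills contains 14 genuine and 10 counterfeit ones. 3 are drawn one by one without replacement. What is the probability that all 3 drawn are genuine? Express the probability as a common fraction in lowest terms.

91/506

Multiply the conditional probabilities at each draw: 14/24 · 13/23 · 12/22 = 2184/12144 = 91/506.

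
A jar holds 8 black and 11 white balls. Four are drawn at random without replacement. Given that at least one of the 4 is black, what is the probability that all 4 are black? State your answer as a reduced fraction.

Work in counts. Selections with at least one black: C(19,4) − C(11,4) = 3876 − 330 = 3546.
Of those, selections where all 4 are black: C(8,4) = 70.
Conditional probability = 70/3546 = 35/1773.

35/1773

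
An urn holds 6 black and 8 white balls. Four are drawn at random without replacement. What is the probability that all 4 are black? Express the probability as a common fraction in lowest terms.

There are C(14,4) = 1001 possible selections.
Selections with all black: C(6,4) = 15.
Probability = 15/1001.

15/1001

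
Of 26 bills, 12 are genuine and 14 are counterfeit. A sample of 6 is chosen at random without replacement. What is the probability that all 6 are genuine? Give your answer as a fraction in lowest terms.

6/1495

There are C(26,6) = 230230 possible selections.
Selections with all genuine: C(12,6) = 924.
Probability = 924/230230 = 6/1495.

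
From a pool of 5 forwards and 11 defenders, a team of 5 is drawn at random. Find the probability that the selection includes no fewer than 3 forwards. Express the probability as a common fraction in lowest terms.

101/728

Total selections: C(16,5) = 4368.
Favorable selections (no fewer than 3 forwards): C(5,3)·C(11,2) + C(5,4)·C(11,1) + C(5,5)·C(11,0) = 550 + 55 + 1 = 606.
Probability = 606/4368 = 101/728.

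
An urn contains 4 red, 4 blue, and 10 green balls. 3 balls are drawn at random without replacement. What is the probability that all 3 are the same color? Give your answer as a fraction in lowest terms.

8/51

There are C(18,3) = 816 ways to draw 3 balls.
All same color: C(4,3) + C(4,3) + C(10,3) = 4 + 4 + 120 = 128.
Probability = 128/816 = 8/51.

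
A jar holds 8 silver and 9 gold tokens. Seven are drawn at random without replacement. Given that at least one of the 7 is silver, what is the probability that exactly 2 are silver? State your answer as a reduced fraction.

882/4853

Work in counts. Selections with at least one silver: C(17,7) − C(9,7) = 19448 − 36 = 19412.
Of those, selections where exactly 2 are silver: C(8,2)·C(9,5) = 28·126 = 3528.
Conditional probability = 3528/19412 = 882/4853.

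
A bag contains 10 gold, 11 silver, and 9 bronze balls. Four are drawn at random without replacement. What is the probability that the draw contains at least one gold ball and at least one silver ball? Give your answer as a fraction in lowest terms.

There are C(30,4) = 27405 possible draws.
By inclusion-exclusion on the complements, draws missing all gold or all silver: C(20,4) + C(19,4) − C(9,4) = 4845 + 3876 − 126 = 8595.
So draws with at least one of each: 27405 − 8595 = 18810, probability 18810/27405 = 418/609.

418/609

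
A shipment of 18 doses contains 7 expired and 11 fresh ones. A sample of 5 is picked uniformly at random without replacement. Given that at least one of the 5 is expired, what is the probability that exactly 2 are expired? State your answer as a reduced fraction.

165/386

Work in counts. Selections with at least one expired: C(18,5) − C(11,5) = 8568 − 462 = 8106.
Of those, selections where exactly 2 are expired: C(7,2)·C(11,3) = 21·165 = 3465.
Conditional probability = 3465/8106 = 165/386.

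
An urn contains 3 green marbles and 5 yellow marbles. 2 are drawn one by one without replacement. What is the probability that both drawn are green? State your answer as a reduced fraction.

Multiply the conditional probabilities at each draw: 3/8 · 2/7 = 6/56 = 3/28.

3/28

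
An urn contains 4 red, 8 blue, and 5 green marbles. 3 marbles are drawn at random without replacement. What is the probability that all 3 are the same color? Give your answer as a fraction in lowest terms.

There are C(17,3) = 680 ways to draw 3 marbles.
All same color: C(4,3) + C(8,3) + C(5,3) = 4 + 56 + 10 = 70.
Probability = 70/680 = 7/68.

7/68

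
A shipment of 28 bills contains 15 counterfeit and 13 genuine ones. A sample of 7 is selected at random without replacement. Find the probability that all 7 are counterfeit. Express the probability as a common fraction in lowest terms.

1/184

There are C(28,7) = 1184040 possible selections.
Selections with all counterfeit: C(15,7) = 6435.
Probability = 6435/1184040 = 1/184.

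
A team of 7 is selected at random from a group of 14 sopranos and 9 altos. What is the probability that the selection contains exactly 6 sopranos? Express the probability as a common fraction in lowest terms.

The sample space is all 7-subsets of the 23: C(23,7) = 245157.
Selections with exactly 6 sopranos: choose 6 of the 14 sopranos and 1 of the 9 altos, C(14,6)·C(9,1) = 3003·9 = 27027.
Probability = 27027/245157 = 819/7429.

819/7429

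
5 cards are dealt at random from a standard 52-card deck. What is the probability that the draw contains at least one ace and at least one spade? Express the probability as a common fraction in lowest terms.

There are C(52,5) = 2598960 possible draws.
By inclusion-exclusion on the complements, draws missing all aces or all spades: C(48,5) + C(39,5) − C(36,5) = 1712304 + 575757 − 376992 = 1911069.
So draws with at least one of each: 2598960 − 1911069 = 687891, probability 687891/2598960 = 229297/866320.

229297/866320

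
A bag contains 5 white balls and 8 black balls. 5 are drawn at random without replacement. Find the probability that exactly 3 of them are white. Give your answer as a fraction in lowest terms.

280/1287

The sample space is all 5-subsets of the 13: C(13,5) = 1287.
Selections with exactly 3 white: choose 3 of the 5 white and 2 of the 8 black, C(5,3)·C(8,2) = 10·28 = 280.
Probability = 280/1287.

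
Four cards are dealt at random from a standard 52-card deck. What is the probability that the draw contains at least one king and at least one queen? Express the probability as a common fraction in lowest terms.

There are C(52,4) = 270725 possible draws.
By inclusion-exclusion on the complements, draws missing all kings or all queens: C(48,4) + C(48,4) − C(44,4) = 194580 + 194580 − 135751 = 253409.
So draws with at least one of each: 270725 − 253409 = 17316, probability 17316/270725 = 1332/20825.

1332/20825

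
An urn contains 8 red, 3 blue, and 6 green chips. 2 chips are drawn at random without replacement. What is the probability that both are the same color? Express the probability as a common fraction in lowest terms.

23/68

There are C(17,2) = 136 ways to draw 2 chips.
All same color: C(8,2) + C(3,2) + C(6,2) = 28 + 3 + 15 = 46.
Probability = 46/136 = 23/68.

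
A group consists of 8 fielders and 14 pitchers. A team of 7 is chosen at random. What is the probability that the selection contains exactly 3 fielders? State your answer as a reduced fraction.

637/1938

There are C(22,7) = 170544 ways to choose 7 from 22.
Selections with exactly 3 fielders: choose 3 of the 8 fielders and 4 of the 14 pitchers, C(8,3)·C(14,4) = 56·1001 = 56056.
Probability = 56056/170544 = 637/1938.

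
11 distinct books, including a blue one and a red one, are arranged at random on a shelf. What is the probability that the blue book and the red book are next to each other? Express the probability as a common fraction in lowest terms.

There are 11! = 39916800 arrangements.
Treat the blue book and the red book as a block: 10! arrangements of the blocks × 2 orders within the block = 2·3628800 = 7257600.
Probability = 7257600/39916800 = 2/11.

2/11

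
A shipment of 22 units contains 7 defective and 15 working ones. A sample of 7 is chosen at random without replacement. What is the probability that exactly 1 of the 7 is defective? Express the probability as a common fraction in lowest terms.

The sample space is all 7-subsets of the 22: C(22,7) = 170544.
Selections with exactly 1 defective: choose 1 of the 7 defective and 6 of the 15 working, C(7,1)·C(15,6) = 7·5005 = 35035.
Probability = 35035/170544 = 3185/15504.

3185/15504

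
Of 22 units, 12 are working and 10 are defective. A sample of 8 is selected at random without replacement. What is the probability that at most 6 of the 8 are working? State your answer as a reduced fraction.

37/38

Total selections: C(22,8) = 319770.
Favorable selections (at most 6 working): C(12,0)·C(10,8) + C(12,1)·C(10,7) + C(12,2)·C(10,6) + C(12,3)·C(10,5) + C(12,4)·C(10,4) + C(12,5)·C(10,3) + C(12,6)·C(10,2) = 45 + 1440 + 13860 + 55440 + 103950 + 95040 + 41580 = 311355.
Probability = 311355/319770 = 37/38.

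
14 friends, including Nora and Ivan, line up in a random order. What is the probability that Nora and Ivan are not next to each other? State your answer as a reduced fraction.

6/7

There are 14! = 87178291200 arrangements.
Arrangements with Nora and Ivan adjacent: 2·13! = 12454041600.
So not adjacent: 87178291200 − 12454041600 = 74724249600, probability 74724249600/87178291200 = 6/7.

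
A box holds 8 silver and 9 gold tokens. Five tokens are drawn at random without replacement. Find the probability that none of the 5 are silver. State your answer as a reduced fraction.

There are C(17,5) = 6188 possible selections.
Selections with no silver (all gold): C(9,5) = 126.
Probability = 126/6188 = 9/442.

9/442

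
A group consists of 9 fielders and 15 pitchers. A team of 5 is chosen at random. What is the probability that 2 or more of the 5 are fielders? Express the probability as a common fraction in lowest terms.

There are C(24,5) = 42504 ways to choose the 5.
Count the complement (fewer than 2 fielders): C(9,0)·C(15,5) + C(9,1)·C(15,4) = 3003 + 12285 = 15288.
Probability = 1 − 15288/42504 = 27216/42504 = 162/253.

162/253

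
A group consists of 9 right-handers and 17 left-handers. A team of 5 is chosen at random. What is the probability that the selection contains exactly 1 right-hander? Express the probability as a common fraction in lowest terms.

There are C(26,5) = 65780 ways to choose 5 from 26.
Selections with exactly 1 right-hander: choose 1 of the 9 right-handers and 4 of the 17 left-handers, C(9,1)·C(17,4) = 9·2380 = 21420.
Probability = 21420/65780 = 1071/3289.

1071/3289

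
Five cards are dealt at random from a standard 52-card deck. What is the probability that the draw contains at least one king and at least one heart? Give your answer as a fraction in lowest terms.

There are C(52,5) = 2598960 possible draws.
By inclusion-exclusion on the complements, draws missing all kings or all hearts: C(48,5) + C(39,5) − C(36,5) = 1712304 + 575757 − 376992 = 1911069.
So draws with at least one of each: 2598960 − 1911069 = 687891, probability 687891/2598960 = 229297/866320.

229297/866320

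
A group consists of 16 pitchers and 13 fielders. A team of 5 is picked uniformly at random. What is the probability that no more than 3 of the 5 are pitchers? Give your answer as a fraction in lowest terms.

997/1305

Total selections: C(29,5) = 118755.
Count the complement (more than 3 pitchers): C(16,4)·C(13,1) + C(16,5)·C(13,0) = 23660 + 4368 = 28028.
Probability = 1 − 28028/118755 = 90727/118755 = 997/1305.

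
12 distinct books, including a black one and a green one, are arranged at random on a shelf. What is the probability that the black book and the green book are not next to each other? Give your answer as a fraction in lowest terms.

5/6

There are 12! = 479001600 arrangements.
Arrangements with the black book and the green book adjacent: 2·11! = 79833600.
So not adjacent: 479001600 − 79833600 = 399168000, probability 399168000/479001600 = 5/6.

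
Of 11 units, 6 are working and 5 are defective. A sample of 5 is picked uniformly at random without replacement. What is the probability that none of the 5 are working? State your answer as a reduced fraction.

There are C(11,5) = 462 possible selections.
Selections with no working (all defective): C(5,5) = 1.
Probability = 1/462.

1/462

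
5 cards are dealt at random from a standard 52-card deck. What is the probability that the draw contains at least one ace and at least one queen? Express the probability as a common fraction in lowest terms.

6509/64974

There are C(52,5) = 2598960 possible draws.
By inclusion-exclusion on the complements, draws missing all aces or all queens: C(48,5) + C(48,5) − C(44,5) = 1712304 + 1712304 − 1086008 = 2338600.
So draws with at least one of each: 2598960 − 2338600 = 260360, probability 260360/2598960 = 6509/64974.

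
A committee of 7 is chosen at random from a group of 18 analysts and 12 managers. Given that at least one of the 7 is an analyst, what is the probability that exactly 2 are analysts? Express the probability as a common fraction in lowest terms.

Work in counts. Selections with at least one analyst: C(30,7) − C(12,7) = 2035800 − 792 = 2035008.
Of those, selections where exactly 2 are analysts: C(18,2)·C(12,5) = 153·792 = 121176.
Conditional probability = 121176/2035008 = 1683/28264.

1683/28264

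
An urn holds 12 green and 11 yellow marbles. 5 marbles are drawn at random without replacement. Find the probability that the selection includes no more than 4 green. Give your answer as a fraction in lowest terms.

2987/3059

Total selections: C(23,5) = 33649.
Favorable selections (no more than 4 green): C(12,0)·C(11,5) + C(12,1)·C(11,4) + C(12,2)·C(11,3) + C(12,3)·C(11,2) + C(12,4)·C(11,1) = 462 + 3960 + 10890 + 12100 + 5445 = 32857.
Probability = 32857/33649 = 2987/3059.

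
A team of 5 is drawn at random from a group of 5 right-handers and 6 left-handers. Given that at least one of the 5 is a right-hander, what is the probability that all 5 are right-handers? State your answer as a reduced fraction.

1/456

Work in counts. Selections with at least one right-hander: C(11,5) − C(6,5) = 462 − 6 = 456.
Of those, selections where all 5 are right-handers: C(5,5) = 1.
Conditional probability = 1/456.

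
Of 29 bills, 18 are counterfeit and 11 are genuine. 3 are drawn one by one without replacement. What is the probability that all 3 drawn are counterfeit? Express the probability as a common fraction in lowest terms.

136/609

Multiply the conditional probabilities at each draw: 18/29 · 17/28 · 16/27 = 4896/21924 = 136/609.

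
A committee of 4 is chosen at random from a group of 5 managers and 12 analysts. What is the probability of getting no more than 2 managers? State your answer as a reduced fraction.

451/476

Total selections: C(17,4) = 2380.
Count the complement (more than 2 managers): C(5,3)·C(12,1) + C(5,4)·C(12,0) = 120 + 5 = 125.
Probability = 1 − 125/2380 = 2255/2380 = 451/476.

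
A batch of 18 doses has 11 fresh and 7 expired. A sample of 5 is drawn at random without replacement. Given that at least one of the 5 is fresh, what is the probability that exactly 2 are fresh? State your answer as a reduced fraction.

25/111

Work in counts. Selections with at least one fresh: C(18,5) − C(7,5) = 8568 − 21 = 8547.
Of those, selections where exactly 2 are fresh: C(11,2)·C(7,3) = 55·35 = 1925.
Conditional probability = 1925/8547 = 25/111.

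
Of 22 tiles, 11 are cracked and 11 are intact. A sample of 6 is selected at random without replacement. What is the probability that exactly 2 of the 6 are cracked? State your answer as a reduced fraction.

550/2261

The sample space is all 6-subsets of the 22: C(22,6) = 74613.
Selections with exactly 2 cracked: choose 2 of the 11 cracked and 4 of the 11 intact, C(11,2)·C(11,4) = 55·330 = 18150.
Probability = 18150/74613 = 550/2261.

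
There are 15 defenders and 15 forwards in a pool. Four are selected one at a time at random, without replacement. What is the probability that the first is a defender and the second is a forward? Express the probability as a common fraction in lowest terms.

Multiply the conditional probabilities at each draw: 15/30 · 15/29 = 225/870 = 15/58.

15/58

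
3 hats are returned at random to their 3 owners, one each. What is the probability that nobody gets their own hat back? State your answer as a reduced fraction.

There are 3! = 6 assignments.
By inclusion-exclusion, assignments with no fixed points: C(3,0)·3! − C(3,1)·2! + C(3,2)·1! − C(3,3)·0! = 2.
Probability = 2/6 = 1/3.

1/3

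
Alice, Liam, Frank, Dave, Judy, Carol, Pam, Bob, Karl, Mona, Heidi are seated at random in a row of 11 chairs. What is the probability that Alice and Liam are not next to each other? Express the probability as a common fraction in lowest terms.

9/11

There are 11! = 39916800 arrangements.
Arrangements with Alice and Liam adjacent: 2·10! = 7257600.
So not adjacent: 39916800 − 7257600 = 32659200, probability 32659200/39916800 = 9/11.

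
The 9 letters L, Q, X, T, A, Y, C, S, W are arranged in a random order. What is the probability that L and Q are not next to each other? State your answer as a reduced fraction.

7/9

There are 9! = 362880 arrangements.
Arrangements with L and Q adjacent: 2·8! = 80640.
So not adjacent: 362880 − 80640 = 282240, probability 282240/362880 = 7/9.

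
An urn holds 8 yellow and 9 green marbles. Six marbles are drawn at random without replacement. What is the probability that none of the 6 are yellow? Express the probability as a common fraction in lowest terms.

3/442

There are C(17,6) = 12376 possible selections.
Selections with no yellow (all green): C(9,6) = 84.
Probability = 84/12376 = 3/442.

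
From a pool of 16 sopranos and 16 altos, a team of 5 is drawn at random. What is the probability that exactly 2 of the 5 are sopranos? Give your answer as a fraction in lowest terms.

300/899

The sample space is all 5-subsets of the 32: C(32,5) = 201376.
Selections with exactly 2 sopranos: choose 2 of the 16 sopranos and 3 of the 16 altos, C(16,2)·C(16,3) = 120·560 = 67200.
Probability = 67200/201376 = 300/899.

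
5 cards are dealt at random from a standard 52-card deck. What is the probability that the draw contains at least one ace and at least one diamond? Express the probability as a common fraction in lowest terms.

229297/866320

There are C(52,5) = 2598960 possible draws.
By inclusion-exclusion on the complements, draws missing all aces or all diamonds: C(48,5) + C(39,5) − C(36,5) = 1712304 + 575757 − 376992 = 1911069.
So draws with at least one of each: 2598960 − 1911069 = 687891, probability 687891/2598960 = 229297/866320.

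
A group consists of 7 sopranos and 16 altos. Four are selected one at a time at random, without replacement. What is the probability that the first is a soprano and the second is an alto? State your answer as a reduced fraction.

56/253

Multiply the conditional probabilities at each draw: 7/23 · 16/22 = 112/506 = 56/253.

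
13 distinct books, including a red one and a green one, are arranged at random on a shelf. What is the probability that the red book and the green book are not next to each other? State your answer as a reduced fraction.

11/13

There are 13! = 6227020800 arrangements.
Arrangements with the red book and the green book adjacent: 2·12! = 958003200.
So not adjacent: 6227020800 − 958003200 = 5269017600, probability 5269017600/6227020800 = 11/13.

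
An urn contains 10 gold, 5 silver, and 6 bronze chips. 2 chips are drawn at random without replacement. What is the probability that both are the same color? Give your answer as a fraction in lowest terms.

There are C(21,2) = 210 ways to draw 2 chips.
All same color: C(10,2) + C(5,2) + C(6,2) = 45 + 10 + 15 = 70.
Probability = 70/210 = 1/3.

1/3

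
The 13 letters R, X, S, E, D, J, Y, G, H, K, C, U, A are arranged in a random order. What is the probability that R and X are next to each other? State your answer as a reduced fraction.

2/13

There are 13! = 6227020800 arrangements.
Treat R and X as a block: 12! arrangements of the blocks × 2 orders within the block = 2·479001600 = 958003200.
Probability = 958003200/6227020800 = 2/13.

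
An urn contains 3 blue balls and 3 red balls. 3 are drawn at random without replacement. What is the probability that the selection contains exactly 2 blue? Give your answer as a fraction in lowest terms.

The sample space is all 3-subsets of the 6: C(6,3) = 20.
Selections with exactly 2 blue: choose 2 of the 3 blue and 1 of the 3 red, C(3,2)·C(3,1) = 3·3 = 9.
Probability = 9/20.

9/20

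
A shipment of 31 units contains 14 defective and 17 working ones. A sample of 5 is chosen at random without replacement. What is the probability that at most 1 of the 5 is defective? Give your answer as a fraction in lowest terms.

Total selections: C(31,5) = 169911.
Favorable selections (at most 1 defective): C(14,0)·C(17,5) + C(14,1)·C(17,4) = 6188 + 33320 = 39508.
Probability = 39508/169911 = 5644/24273.

5644/24273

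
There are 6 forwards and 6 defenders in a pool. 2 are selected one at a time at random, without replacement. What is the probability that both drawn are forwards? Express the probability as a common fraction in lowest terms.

5/22

Multiply the conditional probabilities at each draw: 6/12 · 5/11 = 30/132 = 5/22.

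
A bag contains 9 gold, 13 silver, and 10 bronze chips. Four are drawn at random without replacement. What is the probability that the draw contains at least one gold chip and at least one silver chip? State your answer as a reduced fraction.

23439/35960

There are C(32,4) = 35960 possible draws.
By inclusion-exclusion on the complements, draws missing all gold or all silver: C(23,4) + C(19,4) − C(10,4) = 8855 + 3876 − 210 = 12521.
So draws with at least one of each: 35960 − 12521 = 23439, probability 23439/35960.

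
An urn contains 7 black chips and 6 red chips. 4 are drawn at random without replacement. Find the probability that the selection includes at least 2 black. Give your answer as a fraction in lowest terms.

112/143

Total selections: C(13,4) = 715.
Favorable selections (at least 2 black): C(7,2)·C(6,2) + C(7,3)·C(6,1) + C(7,4)·C(6,0) = 315 + 210 + 35 = 560.
Probability = 560/715 = 112/143.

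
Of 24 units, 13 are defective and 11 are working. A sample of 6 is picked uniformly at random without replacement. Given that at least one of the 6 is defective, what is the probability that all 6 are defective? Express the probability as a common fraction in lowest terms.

6/469

Work in counts. Selections with at least one defective: C(24,6) − C(11,6) = 134596 − 462 = 134134.
Of those, selections where all 6 are defective: C(13,6) = 1716.
Conditional probability = 1716/134134 = 6/469.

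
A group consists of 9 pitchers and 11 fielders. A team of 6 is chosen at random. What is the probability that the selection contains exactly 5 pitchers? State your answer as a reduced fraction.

Total number of selections: C(20,6) = 38760.
Selections with exactly 5 pitchers: choose 5 of the 9 pitchers and 1 of the 11 fielders, C(9,5)·C(11,1) = 126·11 = 1386.
Probability = 1386/38760 = 231/6460.

231/6460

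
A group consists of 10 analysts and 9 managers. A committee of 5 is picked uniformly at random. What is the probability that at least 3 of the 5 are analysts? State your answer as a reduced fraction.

359/646

Total selections: C(19,5) = 11628.
Favorable selections (at least 3 analysts): C(10,3)·C(9,2) + C(10,4)·C(9,1) + C(10,5)·C(9,0) = 4320 + 1890 + 252 = 6462.
Probability = 6462/11628 = 359/646.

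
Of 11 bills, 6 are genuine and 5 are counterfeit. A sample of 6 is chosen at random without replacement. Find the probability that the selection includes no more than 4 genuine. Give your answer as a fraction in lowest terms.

There are C(11,6) = 462 ways to choose the 6.
Favorable selections (no more than 4 genuine): C(6,1)·C(5,5) + C(6,2)·C(5,4) + C(6,3)·C(5,3) + C(6,4)·C(5,2) = 6 + 75 + 200 + 150 = 431.
Probability = 431/462.

431/462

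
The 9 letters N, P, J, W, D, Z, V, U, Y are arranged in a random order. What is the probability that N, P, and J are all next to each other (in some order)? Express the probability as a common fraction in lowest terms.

1/12

There are 9! = 362880 arrangements.
Treat the three as one block: 7! placements × 3! orders within the block = 5040·6 = 30240.
Probability = 30240/362880 = 1/12.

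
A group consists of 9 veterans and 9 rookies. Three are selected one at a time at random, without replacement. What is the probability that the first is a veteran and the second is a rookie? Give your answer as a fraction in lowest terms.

Multiply the conditional probabilities at each draw: 9/18 · 9/17 = 81/306 = 9/34.

9/34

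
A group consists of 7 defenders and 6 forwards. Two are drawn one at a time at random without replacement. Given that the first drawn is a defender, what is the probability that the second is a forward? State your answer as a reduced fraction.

After removing one defender, 12 remain: 6 defenders and 6 forwards.
So the probability the next is a forward is 6/12 = 1/2.

1/2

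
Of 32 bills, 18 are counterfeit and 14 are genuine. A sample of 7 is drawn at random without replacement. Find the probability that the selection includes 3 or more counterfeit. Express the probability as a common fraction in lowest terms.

4811/5394

Total selections: C(32,7) = 3365856.
Count the complement (fewer than 3 counterfeit): C(18,0)·C(14,7) + C(18,1)·C(14,6) + C(18,2)·C(14,5) = 3432 + 54054 + 306306 = 363792.
Probability = 1 − 363792/3365856 = 3002064/3365856 = 4811/5394.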